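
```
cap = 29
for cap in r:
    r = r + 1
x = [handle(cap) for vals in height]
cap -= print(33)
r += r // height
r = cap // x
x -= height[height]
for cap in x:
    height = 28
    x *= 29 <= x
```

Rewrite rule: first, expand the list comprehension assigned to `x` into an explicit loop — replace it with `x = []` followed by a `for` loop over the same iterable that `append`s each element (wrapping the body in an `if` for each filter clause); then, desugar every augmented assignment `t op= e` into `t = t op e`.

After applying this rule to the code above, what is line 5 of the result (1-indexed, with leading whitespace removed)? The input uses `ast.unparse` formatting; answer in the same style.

for vals in height:

Transformed code:
cap = 29
for cap in r:
    r = r + 1
x = []
for vals in height:
    x.append(handle(cap))
cap = cap - print(33)
r = r + r // height
r = cap // x
x = x - height[height]
for cap in x:
    height = 28
    x = x * (29 <= x)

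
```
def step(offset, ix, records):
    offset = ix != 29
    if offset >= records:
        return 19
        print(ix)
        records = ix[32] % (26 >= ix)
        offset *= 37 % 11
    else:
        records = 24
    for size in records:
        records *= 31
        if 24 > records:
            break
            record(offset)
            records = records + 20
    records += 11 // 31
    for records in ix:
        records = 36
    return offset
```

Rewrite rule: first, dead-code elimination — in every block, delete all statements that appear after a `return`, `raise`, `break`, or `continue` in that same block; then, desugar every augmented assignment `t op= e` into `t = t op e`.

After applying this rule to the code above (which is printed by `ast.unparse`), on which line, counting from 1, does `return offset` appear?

14

Transformed code:
def step(offset, ix, records):
    offset = ix != 29
    if offset >= records:
        return 19
    else:
        records = 24
    for size in records:
        records = records * 31
        if 24 > records:
            break
    records = records + 11 // 31
    for records in ix:
        records = 36
    return offset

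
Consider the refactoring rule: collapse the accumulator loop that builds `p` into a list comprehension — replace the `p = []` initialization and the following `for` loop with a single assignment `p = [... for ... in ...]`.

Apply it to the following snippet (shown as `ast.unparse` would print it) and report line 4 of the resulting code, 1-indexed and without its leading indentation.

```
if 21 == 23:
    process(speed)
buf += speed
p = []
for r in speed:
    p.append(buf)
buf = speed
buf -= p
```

Transformed code:
if 21 == 23:
    process(speed)
buf += speed
p = [buf for r in speed]
buf = speed
buf -= p

p = [buf for r in speed]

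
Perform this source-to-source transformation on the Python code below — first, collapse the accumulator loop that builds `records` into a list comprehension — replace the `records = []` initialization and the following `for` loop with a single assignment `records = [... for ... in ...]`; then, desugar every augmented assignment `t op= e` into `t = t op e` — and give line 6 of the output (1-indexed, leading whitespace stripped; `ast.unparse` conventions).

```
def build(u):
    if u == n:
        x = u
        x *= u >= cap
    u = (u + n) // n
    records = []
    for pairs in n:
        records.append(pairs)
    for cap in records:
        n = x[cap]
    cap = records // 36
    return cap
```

Transformed code:
def build(u):
    if u == n:
        x = u
        x = x * (u >= cap)
    u = (u + n) // n
    records = [pairs for pairs in n]
    for cap in records:
        n = x[cap]
    cap = records // 36
    return cap

records = [pairs for pairs in n]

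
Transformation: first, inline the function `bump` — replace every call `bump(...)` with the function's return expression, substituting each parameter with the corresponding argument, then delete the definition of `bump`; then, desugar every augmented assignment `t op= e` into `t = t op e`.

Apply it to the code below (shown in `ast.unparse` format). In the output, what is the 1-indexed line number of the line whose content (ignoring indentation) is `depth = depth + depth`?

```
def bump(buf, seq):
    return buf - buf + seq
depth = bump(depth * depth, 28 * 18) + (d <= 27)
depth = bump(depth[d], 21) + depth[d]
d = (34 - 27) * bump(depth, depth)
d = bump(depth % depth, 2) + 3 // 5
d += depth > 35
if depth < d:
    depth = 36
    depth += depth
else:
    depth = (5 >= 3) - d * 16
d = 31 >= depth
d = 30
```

Transformed code:
depth = depth * depth - depth * depth + 28 * 18 + (d <= 27)
depth = depth[d] - depth[d] + 21 + depth[d]
d = (34 - 27) * (depth - depth + depth)
d = depth % depth - depth % depth + 2 + 3 // 5
d = d + (depth > 35)
if depth < d:
    depth = 36
    depth = depth + depth
else:
    depth = (5 >= 3) - d * 16
d = 31 >= depth
d = 30

8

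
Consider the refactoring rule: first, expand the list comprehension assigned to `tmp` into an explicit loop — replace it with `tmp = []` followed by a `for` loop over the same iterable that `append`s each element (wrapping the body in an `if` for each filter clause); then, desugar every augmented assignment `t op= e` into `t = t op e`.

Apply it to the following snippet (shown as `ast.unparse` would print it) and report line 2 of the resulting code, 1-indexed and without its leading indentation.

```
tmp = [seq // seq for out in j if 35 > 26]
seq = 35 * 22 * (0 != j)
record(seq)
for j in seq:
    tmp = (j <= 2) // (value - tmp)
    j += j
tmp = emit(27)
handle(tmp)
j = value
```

for out in j:

Transformed code:
tmp = []
for out in j:
    if 35 > 26:
        tmp.append(seq // seq)
seq = 35 * 22 * (0 != j)
record(seq)
for j in seq:
    tmp = (j <= 2) // (value - tmp)
    j = j + j
tmp = emit(27)
handle(tmp)
j = value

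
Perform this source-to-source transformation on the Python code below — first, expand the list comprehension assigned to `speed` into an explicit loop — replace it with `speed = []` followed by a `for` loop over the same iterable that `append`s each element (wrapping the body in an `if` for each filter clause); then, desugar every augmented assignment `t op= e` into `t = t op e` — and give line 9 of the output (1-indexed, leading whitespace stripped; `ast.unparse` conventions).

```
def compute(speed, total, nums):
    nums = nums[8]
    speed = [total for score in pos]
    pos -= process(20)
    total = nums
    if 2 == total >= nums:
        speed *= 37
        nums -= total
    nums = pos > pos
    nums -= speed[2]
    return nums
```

speed = speed * 37

Transformed code:
def compute(speed, total, nums):
    nums = nums[8]
    speed = []
    for score in pos:
        speed.append(total)
    pos = pos - process(20)
    total = nums
    if 2 == total >= nums:
        speed = speed * 37
        nums = nums - total
    nums = pos > pos
    nums = nums - speed[2]
    return nums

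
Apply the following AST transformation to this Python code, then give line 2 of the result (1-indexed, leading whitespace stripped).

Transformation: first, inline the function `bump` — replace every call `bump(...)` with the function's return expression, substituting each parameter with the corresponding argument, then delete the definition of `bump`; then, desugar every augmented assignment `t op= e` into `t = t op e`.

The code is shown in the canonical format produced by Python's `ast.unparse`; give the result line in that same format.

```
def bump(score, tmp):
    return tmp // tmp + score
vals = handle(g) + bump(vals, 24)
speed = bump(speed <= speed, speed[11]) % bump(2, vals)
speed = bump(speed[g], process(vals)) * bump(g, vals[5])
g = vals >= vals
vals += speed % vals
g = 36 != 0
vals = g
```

Transformed code:
vals = handle(g) + (24 // 24 + vals)
speed = (speed[11] // speed[11] + (speed <= speed)) % (vals // vals + 2)
speed = (process(vals) // process(vals) + speed[g]) * (vals[5] // vals[5] + g)
g = vals >= vals
vals = vals + speed % vals
g = 36 != 0
vals = g

speed = (speed[11] // speed[11] + (speed <= speed)) % (vals // vals + 2)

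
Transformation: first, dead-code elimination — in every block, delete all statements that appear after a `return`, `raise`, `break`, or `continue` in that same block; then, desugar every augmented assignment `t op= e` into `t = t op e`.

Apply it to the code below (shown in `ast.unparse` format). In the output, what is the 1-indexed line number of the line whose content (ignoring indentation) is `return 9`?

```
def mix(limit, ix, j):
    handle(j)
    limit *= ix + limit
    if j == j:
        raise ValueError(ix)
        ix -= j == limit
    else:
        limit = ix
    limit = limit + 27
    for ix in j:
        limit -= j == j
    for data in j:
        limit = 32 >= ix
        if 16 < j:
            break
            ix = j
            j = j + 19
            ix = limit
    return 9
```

Transformed code:
def mix(limit, ix, j):
    handle(j)
    limit = limit * (ix + limit)
    if j == j:
        raise ValueError(ix)
    else:
        limit = ix
    limit = limit + 27
    for ix in j:
        limit = limit - (j == j)
    for data in j:
        limit = 32 >= ix
        if 16 < j:
            break
    return 9

15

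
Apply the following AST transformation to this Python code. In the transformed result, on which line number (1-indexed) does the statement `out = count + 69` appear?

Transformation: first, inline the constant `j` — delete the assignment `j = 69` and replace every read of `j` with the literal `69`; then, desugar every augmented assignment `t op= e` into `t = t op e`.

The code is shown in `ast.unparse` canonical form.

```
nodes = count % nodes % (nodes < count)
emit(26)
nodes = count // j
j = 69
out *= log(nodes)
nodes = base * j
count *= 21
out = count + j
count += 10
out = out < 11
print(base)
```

7

Transformed code:
nodes = count % nodes % (nodes < count)
emit(26)
nodes = count // 69
out = out * log(nodes)
nodes = base * 69
count = count * 21
out = count + 69
count = count + 10
out = out < 11
print(base)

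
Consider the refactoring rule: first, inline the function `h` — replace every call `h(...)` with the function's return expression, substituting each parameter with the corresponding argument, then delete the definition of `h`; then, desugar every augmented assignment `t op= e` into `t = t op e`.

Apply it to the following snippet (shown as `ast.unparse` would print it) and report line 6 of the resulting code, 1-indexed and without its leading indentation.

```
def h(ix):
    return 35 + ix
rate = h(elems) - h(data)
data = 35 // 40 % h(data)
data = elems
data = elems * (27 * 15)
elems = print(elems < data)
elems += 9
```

elems = elems + 9

Transformed code:
rate = 35 + elems - (35 + data)
data = 35 // 40 % (35 + data)
data = elems
data = elems * (27 * 15)
elems = print(elems < data)
elems = elems + 9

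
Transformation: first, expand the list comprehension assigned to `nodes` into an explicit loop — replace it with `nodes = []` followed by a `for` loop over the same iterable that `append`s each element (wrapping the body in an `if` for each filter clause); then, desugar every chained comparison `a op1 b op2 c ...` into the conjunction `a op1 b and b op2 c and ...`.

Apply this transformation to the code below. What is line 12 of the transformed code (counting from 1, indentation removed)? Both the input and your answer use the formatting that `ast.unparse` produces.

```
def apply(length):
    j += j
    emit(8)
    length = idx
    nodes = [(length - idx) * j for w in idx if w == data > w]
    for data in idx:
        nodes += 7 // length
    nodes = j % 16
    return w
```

Transformed code:
def apply(length):
    j += j
    emit(8)
    length = idx
    nodes = []
    for w in idx:
        if w == data and data > w:
            nodes.append((length - idx) * j)
    for data in idx:
        nodes += 7 // length
    nodes = j % 16
    return w

return w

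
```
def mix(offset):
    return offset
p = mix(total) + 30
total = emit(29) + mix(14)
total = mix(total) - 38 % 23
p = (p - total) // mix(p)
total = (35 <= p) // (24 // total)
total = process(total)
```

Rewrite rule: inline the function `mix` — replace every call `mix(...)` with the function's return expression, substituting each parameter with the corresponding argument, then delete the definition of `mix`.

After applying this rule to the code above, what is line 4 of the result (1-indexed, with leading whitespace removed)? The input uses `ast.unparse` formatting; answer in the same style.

p = (p - total) // p

Transformed code:
p = total + 30
total = emit(29) + 14
total = total - 38 % 23
p = (p - total) // p
total = (35 <= p) // (24 // total)
total = process(total)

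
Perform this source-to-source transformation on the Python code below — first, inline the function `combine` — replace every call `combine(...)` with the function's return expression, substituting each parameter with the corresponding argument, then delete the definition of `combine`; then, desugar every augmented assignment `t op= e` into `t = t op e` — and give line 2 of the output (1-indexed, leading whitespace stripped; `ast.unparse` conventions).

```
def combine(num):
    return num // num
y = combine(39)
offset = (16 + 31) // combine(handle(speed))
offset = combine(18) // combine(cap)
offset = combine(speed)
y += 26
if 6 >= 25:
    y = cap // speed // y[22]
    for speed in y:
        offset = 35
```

Transformed code:
y = 39 // 39
offset = (16 + 31) // (handle(speed) // handle(speed))
offset = 18 // 18 // (cap // cap)
offset = speed // speed
y = y + 26
if 6 >= 25:
    y = cap // speed // y[22]
    for speed in y:
        offset = 35

offset = (16 + 31) // (handle(speed) // handle(speed))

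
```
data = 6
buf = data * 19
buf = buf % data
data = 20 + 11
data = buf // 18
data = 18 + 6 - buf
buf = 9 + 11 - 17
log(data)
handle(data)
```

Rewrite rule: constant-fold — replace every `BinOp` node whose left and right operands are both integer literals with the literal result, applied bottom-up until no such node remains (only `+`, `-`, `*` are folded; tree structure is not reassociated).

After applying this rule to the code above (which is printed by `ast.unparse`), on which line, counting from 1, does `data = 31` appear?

Transformed code:
data = 6
buf = data * 19
buf = buf % data
data = 31
data = buf // 18
data = 24 - buf
buf = 3
log(data)
handle(data)

4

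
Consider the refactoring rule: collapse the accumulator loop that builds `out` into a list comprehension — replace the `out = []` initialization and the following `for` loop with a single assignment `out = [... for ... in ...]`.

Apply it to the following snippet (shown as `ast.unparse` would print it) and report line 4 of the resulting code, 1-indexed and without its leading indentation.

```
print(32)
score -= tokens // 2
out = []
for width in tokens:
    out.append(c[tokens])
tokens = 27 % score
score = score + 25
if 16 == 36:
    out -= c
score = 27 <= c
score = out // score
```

tokens = 27 % score

Transformed code:
print(32)
score -= tokens // 2
out = [c[tokens] for width in tokens]
tokens = 27 % score
score = score + 25
if 16 == 36:
    out -= c
score = 27 <= c
score = out // score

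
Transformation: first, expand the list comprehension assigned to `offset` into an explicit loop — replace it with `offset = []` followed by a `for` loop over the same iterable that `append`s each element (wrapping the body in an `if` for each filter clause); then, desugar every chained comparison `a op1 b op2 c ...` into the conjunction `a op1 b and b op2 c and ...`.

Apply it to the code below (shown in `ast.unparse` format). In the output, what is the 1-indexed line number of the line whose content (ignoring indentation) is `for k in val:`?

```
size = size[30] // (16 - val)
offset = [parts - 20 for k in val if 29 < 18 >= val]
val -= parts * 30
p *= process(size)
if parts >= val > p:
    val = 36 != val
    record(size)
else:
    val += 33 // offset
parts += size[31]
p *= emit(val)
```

3

Transformed code:
size = size[30] // (16 - val)
offset = []
for k in val:
    if 29 < 18 and 18 >= val:
        offset.append(parts - 20)
val -= parts * 30
p *= process(size)
if parts >= val and val > p:
    val = 36 != val
    record(size)
else:
    val += 33 // offset
parts += size[31]
p *= emit(val)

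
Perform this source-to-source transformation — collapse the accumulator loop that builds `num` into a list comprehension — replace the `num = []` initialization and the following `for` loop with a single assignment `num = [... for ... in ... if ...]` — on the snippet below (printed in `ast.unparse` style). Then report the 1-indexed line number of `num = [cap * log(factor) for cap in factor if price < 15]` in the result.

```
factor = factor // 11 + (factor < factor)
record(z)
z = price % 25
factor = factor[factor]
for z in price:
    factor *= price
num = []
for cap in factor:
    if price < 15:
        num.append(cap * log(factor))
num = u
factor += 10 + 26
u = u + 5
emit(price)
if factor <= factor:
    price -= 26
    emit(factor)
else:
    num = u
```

7

Transformed code:
factor = factor // 11 + (factor < factor)
record(z)
z = price % 25
factor = factor[factor]
for z in price:
    factor *= price
num = [cap * log(factor) for cap in factor if price < 15]
num = u
factor += 10 + 26
u = u + 5
emit(price)
if factor <= factor:
    price -= 26
    emit(factor)
else:
    num = u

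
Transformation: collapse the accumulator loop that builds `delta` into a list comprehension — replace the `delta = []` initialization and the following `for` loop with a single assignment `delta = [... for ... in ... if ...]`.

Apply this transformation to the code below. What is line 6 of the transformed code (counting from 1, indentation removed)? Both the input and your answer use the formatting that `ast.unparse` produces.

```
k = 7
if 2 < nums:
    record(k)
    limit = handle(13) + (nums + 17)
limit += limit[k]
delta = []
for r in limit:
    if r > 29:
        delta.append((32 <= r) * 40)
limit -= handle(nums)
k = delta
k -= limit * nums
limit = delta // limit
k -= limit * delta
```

delta = [(32 <= r) * 40 for r in limit if r > 29]

Transformed code:
k = 7
if 2 < nums:
    record(k)
    limit = handle(13) + (nums + 17)
limit += limit[k]
delta = [(32 <= r) * 40 for r in limit if r > 29]
limit -= handle(nums)
k = delta
k -= limit * nums
limit = delta // limit
k -= limit * delta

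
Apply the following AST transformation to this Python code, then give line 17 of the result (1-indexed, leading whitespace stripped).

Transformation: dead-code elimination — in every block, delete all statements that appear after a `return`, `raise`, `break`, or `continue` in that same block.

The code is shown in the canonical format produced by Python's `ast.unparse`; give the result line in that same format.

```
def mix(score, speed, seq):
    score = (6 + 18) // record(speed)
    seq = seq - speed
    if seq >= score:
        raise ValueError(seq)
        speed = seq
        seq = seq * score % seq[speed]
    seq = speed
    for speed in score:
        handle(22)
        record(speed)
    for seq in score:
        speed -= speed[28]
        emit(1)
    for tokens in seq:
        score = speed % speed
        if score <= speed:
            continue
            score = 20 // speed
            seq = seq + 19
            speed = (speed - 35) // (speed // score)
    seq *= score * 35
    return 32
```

seq *= score * 35

Transformed code:
def mix(score, speed, seq):
    score = (6 + 18) // record(speed)
    seq = seq - speed
    if seq >= score:
        raise ValueError(seq)
    seq = speed
    for speed in score:
        handle(22)
        record(speed)
    for seq in score:
        speed -= speed[28]
        emit(1)
    for tokens in seq:
        score = speed % speed
        if score <= speed:
            continue
    seq *= score * 35
    return 32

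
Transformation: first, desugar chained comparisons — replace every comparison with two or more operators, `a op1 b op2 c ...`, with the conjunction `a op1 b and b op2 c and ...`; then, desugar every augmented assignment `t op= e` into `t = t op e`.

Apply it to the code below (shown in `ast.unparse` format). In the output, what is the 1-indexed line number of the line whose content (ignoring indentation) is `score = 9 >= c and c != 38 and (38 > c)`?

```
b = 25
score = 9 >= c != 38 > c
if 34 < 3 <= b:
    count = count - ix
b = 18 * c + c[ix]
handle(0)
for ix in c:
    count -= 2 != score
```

2

Transformed code:
b = 25
score = 9 >= c and c != 38 and (38 > c)
if 34 < 3 and 3 <= b:
    count = count - ix
b = 18 * c + c[ix]
handle(0)
for ix in c:
    count = count - (2 != score)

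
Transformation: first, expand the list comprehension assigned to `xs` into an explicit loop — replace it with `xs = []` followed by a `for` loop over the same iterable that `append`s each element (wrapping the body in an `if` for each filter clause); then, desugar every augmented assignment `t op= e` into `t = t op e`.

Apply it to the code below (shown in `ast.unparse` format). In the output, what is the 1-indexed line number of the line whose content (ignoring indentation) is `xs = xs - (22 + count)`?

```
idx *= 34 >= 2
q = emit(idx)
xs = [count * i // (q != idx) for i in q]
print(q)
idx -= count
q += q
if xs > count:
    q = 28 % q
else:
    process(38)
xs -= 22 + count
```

Transformed code:
idx = idx * (34 >= 2)
q = emit(idx)
xs = []
for i in q:
    xs.append(count * i // (q != idx))
print(q)
idx = idx - count
q = q + q
if xs > count:
    q = 28 % q
else:
    process(38)
xs = xs - (22 + count)

13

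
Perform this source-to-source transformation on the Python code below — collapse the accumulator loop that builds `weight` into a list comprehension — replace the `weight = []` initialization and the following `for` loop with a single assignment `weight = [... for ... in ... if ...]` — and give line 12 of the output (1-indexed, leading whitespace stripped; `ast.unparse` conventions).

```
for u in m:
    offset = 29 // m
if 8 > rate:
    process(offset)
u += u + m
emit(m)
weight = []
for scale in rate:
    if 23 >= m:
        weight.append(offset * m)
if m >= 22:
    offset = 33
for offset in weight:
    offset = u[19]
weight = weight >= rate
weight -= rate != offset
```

weight = weight >= rate

Transformed code:
for u in m:
    offset = 29 // m
if 8 > rate:
    process(offset)
u += u + m
emit(m)
weight = [offset * m for scale in rate if 23 >= m]
if m >= 22:
    offset = 33
for offset in weight:
    offset = u[19]
weight = weight >= rate
weight -= rate != offset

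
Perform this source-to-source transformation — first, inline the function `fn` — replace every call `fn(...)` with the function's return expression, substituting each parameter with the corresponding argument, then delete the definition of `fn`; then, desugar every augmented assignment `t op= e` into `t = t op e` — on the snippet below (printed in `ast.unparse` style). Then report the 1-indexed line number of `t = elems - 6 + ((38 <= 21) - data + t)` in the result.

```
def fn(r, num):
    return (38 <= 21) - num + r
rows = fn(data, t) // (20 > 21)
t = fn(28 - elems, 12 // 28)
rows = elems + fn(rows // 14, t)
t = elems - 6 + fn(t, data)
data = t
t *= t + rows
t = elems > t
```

4

Transformed code:
rows = ((38 <= 21) - t + data) // (20 > 21)
t = (38 <= 21) - 12 // 28 + (28 - elems)
rows = elems + ((38 <= 21) - t + rows // 14)
t = elems - 6 + ((38 <= 21) - data + t)
data = t
t = t * (t + rows)
t = elems > t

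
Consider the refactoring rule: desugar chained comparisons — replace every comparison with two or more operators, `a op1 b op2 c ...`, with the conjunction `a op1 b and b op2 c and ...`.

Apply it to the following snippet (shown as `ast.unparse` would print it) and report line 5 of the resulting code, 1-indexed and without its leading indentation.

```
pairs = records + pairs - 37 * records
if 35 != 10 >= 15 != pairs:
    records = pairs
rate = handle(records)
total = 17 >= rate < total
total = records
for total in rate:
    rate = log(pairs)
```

Transformed code:
pairs = records + pairs - 37 * records
if 35 != 10 and 10 >= 15 and (15 != pairs):
    records = pairs
rate = handle(records)
total = 17 >= rate and rate < total
total = records
for total in rate:
    rate = log(pairs)

total = 17 >= rate and rate < total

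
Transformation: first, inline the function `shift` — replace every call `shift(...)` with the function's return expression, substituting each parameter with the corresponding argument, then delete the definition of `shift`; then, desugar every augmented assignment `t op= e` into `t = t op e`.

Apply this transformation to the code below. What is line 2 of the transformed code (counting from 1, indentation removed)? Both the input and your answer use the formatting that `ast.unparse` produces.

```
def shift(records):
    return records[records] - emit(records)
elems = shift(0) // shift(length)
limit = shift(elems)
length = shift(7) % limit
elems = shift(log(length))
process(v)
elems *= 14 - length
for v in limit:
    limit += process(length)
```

limit = elems[elems] - emit(elems)

Transformed code:
elems = (0[0] - emit(0)) // (length[length] - emit(length))
limit = elems[elems] - emit(elems)
length = (7[7] - emit(7)) % limit
elems = log(length)[log(length)] - emit(log(length))
process(v)
elems = elems * (14 - length)
for v in limit:
    limit = limit + process(length)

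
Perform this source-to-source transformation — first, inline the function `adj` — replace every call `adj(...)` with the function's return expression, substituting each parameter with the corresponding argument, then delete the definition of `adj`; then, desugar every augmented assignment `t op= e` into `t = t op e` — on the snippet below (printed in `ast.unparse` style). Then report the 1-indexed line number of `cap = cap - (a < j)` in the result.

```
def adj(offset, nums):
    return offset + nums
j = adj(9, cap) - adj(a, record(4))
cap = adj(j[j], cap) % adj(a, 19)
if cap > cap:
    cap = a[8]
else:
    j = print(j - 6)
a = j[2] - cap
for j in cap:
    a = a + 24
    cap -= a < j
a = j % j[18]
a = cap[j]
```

10

Transformed code:
j = 9 + cap - (a + record(4))
cap = (j[j] + cap) % (a + 19)
if cap > cap:
    cap = a[8]
else:
    j = print(j - 6)
a = j[2] - cap
for j in cap:
    a = a + 24
    cap = cap - (a < j)
a = j % j[18]
a = cap[j]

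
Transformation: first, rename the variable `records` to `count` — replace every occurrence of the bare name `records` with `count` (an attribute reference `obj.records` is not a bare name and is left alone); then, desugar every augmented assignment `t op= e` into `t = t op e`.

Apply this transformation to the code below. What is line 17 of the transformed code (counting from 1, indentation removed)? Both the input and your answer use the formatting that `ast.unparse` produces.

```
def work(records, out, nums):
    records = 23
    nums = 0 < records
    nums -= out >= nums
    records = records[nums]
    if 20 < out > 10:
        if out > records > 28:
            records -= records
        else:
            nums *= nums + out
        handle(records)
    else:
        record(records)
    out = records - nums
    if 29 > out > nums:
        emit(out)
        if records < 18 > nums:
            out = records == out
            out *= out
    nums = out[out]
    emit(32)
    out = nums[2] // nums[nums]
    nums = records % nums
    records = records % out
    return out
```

Transformed code:
def work(count, out, nums):
    count = 23
    nums = 0 < count
    nums = nums - (out >= nums)
    count = count[nums]
    if 20 < out > 10:
        if out > count > 28:
            count = count - count
        else:
            nums = nums * (nums + out)
        handle(count)
    else:
        record(count)
    out = count - nums
    if 29 > out > nums:
        emit(out)
        if count < 18 > nums:
            out = count == out
            out = out * out
    nums = out[out]
    emit(32)
    out = nums[2] // nums[nums]
    nums = count % nums
    count = count % out
    return out

if count < 18 > nums:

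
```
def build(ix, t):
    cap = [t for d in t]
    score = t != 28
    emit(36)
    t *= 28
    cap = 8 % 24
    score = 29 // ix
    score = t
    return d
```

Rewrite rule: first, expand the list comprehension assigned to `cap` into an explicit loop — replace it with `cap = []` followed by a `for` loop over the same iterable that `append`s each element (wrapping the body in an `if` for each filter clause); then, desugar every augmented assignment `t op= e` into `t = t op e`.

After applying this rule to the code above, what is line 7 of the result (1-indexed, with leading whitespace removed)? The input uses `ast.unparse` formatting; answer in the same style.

t = t * 28

Transformed code:
def build(ix, t):
    cap = []
    for d in t:
        cap.append(t)
    score = t != 28
    emit(36)
    t = t * 28
    cap = 8 % 24
    score = 29 // ix
    score = t
    return d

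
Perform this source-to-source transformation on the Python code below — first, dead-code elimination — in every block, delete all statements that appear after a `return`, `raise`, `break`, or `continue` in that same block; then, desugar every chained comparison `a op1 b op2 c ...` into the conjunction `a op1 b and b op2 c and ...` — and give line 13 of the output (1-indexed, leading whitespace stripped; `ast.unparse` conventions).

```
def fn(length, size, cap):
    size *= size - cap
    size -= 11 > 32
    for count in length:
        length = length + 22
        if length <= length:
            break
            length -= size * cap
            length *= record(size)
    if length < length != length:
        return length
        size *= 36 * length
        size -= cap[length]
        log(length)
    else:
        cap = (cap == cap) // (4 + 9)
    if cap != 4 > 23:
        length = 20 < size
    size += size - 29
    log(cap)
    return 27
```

length = 20 < size

Transformed code:
def fn(length, size, cap):
    size *= size - cap
    size -= 11 > 32
    for count in length:
        length = length + 22
        if length <= length:
            break
    if length < length and length != length:
        return length
    else:
        cap = (cap == cap) // (4 + 9)
    if cap != 4 and 4 > 23:
        length = 20 < size
    size += size - 29
    log(cap)
    return 27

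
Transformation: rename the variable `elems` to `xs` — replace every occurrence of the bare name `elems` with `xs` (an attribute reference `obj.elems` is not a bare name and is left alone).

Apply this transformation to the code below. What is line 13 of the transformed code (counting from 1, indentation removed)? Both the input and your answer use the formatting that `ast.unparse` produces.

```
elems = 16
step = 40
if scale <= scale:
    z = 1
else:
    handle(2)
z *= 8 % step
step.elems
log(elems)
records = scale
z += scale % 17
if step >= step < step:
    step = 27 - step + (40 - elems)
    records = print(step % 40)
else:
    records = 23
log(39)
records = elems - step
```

step = 27 - step + (40 - xs)

Transformed code:
xs = 16
step = 40
if scale <= scale:
    z = 1
else:
    handle(2)
z *= 8 % step
step.elems
log(xs)
records = scale
z += scale % 17
if step >= step < step:
    step = 27 - step + (40 - xs)
    records = print(step % 40)
else:
    records = 23
log(39)
records = xs - step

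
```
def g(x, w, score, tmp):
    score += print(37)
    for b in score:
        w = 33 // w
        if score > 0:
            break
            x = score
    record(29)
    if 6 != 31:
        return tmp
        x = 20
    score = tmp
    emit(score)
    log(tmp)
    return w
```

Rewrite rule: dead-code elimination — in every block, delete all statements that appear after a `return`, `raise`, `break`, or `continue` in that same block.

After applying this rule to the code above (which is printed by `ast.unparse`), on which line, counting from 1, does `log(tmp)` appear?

12

Transformed code:
def g(x, w, score, tmp):
    score += print(37)
    for b in score:
        w = 33 // w
        if score > 0:
            break
    record(29)
    if 6 != 31:
        return tmp
    score = tmp
    emit(score)
    log(tmp)
    return w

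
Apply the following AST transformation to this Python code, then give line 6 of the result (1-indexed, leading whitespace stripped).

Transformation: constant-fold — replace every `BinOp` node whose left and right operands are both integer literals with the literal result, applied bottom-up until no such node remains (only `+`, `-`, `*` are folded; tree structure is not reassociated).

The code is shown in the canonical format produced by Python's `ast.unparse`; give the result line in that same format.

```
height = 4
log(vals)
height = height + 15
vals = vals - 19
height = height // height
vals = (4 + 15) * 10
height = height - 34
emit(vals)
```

vals = 190

Transformed code:
height = 4
log(vals)
height = height + 15
vals = vals - 19
height = height // height
vals = 190
height = height - 34
emit(vals)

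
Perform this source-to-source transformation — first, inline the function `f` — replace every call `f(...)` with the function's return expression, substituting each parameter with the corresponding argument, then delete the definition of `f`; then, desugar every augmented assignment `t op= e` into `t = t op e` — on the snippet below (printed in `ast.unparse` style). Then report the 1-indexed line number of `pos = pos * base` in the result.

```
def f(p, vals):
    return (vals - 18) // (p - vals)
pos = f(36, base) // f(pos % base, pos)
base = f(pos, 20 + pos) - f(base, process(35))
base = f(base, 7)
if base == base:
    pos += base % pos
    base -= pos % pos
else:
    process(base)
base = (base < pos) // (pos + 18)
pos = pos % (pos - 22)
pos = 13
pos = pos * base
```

Transformed code:
pos = (base - 18) // (36 - base) // ((pos - 18) // (pos % base - pos))
base = (20 + pos - 18) // (pos - (20 + pos)) - (process(35) - 18) // (base - process(35))
base = (7 - 18) // (base - 7)
if base == base:
    pos = pos + base % pos
    base = base - pos % pos
else:
    process(base)
base = (base < pos) // (pos + 18)
pos = pos % (pos - 22)
pos = 13
pos = pos * base

12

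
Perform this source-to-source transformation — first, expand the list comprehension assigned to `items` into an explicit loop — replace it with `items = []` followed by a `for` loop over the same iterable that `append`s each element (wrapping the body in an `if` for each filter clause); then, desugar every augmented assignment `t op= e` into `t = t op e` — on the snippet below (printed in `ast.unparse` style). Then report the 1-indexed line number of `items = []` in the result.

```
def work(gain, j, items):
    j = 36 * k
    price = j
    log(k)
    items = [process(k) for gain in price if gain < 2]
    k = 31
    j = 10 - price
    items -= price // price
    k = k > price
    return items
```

5

Transformed code:
def work(gain, j, items):
    j = 36 * k
    price = j
    log(k)
    items = []
    for gain in price:
        if gain < 2:
            items.append(process(k))
    k = 31
    j = 10 - price
    items = items - price // price
    k = k > price
    return items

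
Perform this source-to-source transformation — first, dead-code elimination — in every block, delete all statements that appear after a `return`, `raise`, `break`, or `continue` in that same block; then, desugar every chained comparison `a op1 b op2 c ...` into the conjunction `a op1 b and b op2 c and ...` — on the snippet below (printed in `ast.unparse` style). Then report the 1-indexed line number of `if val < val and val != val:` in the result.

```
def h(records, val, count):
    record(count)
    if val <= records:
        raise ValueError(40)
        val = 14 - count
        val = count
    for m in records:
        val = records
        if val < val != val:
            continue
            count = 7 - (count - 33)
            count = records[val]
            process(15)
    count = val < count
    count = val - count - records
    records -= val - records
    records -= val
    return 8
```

Transformed code:
def h(records, val, count):
    record(count)
    if val <= records:
        raise ValueError(40)
    for m in records:
        val = records
        if val < val and val != val:
            continue
    count = val < count
    count = val - count - records
    records -= val - records
    records -= val
    return 8

7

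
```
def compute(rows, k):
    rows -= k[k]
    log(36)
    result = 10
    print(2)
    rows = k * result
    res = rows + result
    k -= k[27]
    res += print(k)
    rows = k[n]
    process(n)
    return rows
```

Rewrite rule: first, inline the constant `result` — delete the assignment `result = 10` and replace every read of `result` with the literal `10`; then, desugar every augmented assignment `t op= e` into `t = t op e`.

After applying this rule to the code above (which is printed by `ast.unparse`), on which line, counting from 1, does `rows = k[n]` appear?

9

Transformed code:
def compute(rows, k):
    rows = rows - k[k]
    log(36)
    print(2)
    rows = k * 10
    res = rows + 10
    k = k - k[27]
    res = res + print(k)
    rows = k[n]
    process(n)
    return rows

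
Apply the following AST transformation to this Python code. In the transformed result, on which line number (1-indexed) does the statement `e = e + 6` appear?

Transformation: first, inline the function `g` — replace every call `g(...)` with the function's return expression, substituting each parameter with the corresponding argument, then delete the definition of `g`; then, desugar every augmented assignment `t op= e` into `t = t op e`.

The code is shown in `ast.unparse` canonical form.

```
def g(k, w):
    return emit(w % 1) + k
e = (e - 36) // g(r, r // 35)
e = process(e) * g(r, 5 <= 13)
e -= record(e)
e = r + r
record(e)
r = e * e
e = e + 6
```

7

Transformed code:
e = (e - 36) // (emit(r // 35 % 1) + r)
e = process(e) * (emit((5 <= 13) % 1) + r)
e = e - record(e)
e = r + r
record(e)
r = e * e
e = e + 6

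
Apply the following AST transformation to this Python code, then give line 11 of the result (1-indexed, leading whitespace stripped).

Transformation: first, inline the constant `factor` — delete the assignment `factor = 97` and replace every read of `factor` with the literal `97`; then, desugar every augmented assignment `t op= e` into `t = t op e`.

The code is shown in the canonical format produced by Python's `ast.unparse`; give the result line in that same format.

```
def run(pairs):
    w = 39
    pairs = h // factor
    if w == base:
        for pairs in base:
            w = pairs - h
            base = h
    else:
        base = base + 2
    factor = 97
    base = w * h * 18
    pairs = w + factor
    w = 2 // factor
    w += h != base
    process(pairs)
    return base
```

pairs = w + 97

Transformed code:
def run(pairs):
    w = 39
    pairs = h // 97
    if w == base:
        for pairs in base:
            w = pairs - h
            base = h
    else:
        base = base + 2
    base = w * h * 18
    pairs = w + 97
    w = 2 // 97
    w = w + (h != base)
    process(pairs)
    return base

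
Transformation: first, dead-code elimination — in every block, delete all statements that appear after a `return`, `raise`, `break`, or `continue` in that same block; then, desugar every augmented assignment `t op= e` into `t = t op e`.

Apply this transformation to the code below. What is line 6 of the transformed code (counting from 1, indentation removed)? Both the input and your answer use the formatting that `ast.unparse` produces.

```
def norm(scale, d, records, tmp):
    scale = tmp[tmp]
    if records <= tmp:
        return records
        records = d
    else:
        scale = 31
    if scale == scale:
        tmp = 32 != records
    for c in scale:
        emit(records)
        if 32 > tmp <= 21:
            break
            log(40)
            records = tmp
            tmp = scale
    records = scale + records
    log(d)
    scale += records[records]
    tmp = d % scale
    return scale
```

Transformed code:
def norm(scale, d, records, tmp):
    scale = tmp[tmp]
    if records <= tmp:
        return records
    else:
        scale = 31
    if scale == scale:
        tmp = 32 != records
    for c in scale:
        emit(records)
        if 32 > tmp <= 21:
            break
    records = scale + records
    log(d)
    scale = scale + records[records]
    tmp = d % scale
    return scale

scale = 31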